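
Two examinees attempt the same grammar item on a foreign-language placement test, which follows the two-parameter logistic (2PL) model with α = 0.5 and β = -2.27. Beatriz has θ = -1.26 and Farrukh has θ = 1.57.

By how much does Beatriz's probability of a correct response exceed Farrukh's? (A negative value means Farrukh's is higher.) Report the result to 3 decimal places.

-0.249

P(θ) = 1 / (1 + exp(−α(θ − β)))
P(Beatriz) = 0.6236  [exponent 0.5050]
P(Farrukh) = 0.8721  [exponent 1.9200]
Difference = 0.6236 − 0.8721 = -0.2485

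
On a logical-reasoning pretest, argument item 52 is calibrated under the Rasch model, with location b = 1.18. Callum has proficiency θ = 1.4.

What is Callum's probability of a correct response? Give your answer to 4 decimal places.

0.5548

P(θ) = 1 / (1 + exp(−(θ − b)))
Exponent: (1.4 − 1.18) = 0.2200
1/(1 + e^{-0.2200}) = 0.5548
P = 0.5548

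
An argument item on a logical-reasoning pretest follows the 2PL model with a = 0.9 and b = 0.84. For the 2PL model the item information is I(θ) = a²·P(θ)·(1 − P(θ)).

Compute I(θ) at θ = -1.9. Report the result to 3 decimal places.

P = 1/(1+e^{2.4660}) = 0.0783
P(1−P) = 0.0783 × 0.9217 = 0.0721
I = a² × P(1−P) = 0.9² × 0.0721 = 0.05844

0.058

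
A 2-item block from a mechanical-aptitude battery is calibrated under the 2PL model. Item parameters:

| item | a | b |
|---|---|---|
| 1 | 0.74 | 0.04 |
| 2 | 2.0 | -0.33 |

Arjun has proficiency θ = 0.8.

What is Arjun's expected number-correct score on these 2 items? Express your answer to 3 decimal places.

P(θ) = 1 / (1 + exp(−a(θ − b)))
P_1 = 1/(1+e^{-0.5624}) = 0.6370
P_2 = 1/(1+e^{-2.2600}) = 0.9055
E[score] = 0.6370 + 0.9055 = 1.5425

1.543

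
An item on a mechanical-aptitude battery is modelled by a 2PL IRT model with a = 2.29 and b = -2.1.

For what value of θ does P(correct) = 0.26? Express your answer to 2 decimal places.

-2.56

P(θ) = 1 / (1 + exp(−a(θ − b)))
logit = ln(0.2600/0.7400) = -1.0460
θ = b + logit/(a) = -2.1 + (-1.0460)/2.2900 = -2.5568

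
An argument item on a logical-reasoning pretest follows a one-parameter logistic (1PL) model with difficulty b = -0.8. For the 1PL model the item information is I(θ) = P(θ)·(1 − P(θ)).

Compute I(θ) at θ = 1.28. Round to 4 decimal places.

0.0987

P = 1/(1+e^{-2.0800}) = 0.8889
P(1−P) = 0.8889 × 0.1111 = 0.0987
I = P(1−P) = 0.09872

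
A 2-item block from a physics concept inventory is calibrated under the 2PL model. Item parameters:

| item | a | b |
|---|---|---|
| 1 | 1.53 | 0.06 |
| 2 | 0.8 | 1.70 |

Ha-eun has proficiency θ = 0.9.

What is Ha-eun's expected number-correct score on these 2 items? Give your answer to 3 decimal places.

1.129

P(θ) = 1 / (1 + exp(−a(θ − b)))
P_1 = 1/(1+e^{-1.2852}) = 0.7833
P_2 = 1/(1+e^{0.6400}) = 0.3452
E[score] = 0.7833 + 0.3452 = 1.1286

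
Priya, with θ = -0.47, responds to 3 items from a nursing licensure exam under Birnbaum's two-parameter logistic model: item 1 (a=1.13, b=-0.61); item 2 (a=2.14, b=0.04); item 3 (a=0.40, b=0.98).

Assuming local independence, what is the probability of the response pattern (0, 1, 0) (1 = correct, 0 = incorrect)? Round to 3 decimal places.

0.074

P(θ) = 1 / (1 + exp(−a(θ − b)))
P_1 = 1/(1+e^{-0.1582}) = 0.5395
P_2 = 1/(1+e^{1.0914}) = 0.2514
P_3 = 1/(1+e^{0.5800}) = 0.3589
L = (1−P_1) × P_2 × (1−P_3) = 0.4605 × 0.2514 × 0.6411 = 0.07421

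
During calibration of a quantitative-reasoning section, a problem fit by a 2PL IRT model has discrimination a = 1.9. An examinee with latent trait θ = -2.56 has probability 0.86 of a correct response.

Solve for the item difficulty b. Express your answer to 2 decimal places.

-3.52

P(θ) = 1 / (1 + exp(−a(θ − b)))
logit(0.86) = ln(0.86/0.14) = 1.8153
b = θ − logit/(a) = -2.56 − 1.8153/1.9000 = -3.5154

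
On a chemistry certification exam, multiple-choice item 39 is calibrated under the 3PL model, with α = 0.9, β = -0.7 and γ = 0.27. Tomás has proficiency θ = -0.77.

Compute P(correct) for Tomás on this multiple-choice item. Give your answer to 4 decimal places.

P(θ) = γ + (1 − γ) · 1 / (1 + exp(−α(θ − β)))
Exponent: 0.9 × (-0.77 − (-0.7)) = -0.0630
1/(1 + e^{0.0630}) = 0.4843
P = 0.27 + 0.73 × 0.4843 = 0.6235

0.6235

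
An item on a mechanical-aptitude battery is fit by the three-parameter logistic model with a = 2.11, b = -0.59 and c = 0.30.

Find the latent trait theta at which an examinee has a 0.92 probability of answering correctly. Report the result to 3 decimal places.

0.380

P(theta) = c + (1 − c) · 1 / (1 + exp(−a(theta − b)))
Remove guessing floor: (0.92 − 0.30)/(1 − 0.30) = 0.8857
logit = ln(0.8857/0.1143) = 2.0477
theta = b + logit/(a) = -0.59 + 2.0477/2.1100 = 0.3805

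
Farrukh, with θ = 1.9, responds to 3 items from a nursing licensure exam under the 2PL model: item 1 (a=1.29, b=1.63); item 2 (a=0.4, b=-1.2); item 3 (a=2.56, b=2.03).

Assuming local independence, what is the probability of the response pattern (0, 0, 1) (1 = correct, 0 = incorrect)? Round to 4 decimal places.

0.0388

P(θ) = 1 / (1 + exp(−a(θ − b)))
P_1 = 1/(1+e^{-0.3483}) = 0.5862
P_2 = 1/(1+e^{-1.2400}) = 0.7756
P_3 = 1/(1+e^{0.3328}) = 0.4176
L = (1−P_1) × (1−P_2) × P_3 = 0.4138 × 0.2244 × 0.4176 = 0.03878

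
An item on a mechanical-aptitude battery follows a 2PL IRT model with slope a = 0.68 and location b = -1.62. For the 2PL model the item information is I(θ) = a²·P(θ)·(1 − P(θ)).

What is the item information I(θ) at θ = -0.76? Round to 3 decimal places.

P = 1/(1+e^{-0.5848}) = 0.6422
P(1−P) = 0.6422 × 0.3578 = 0.2298
I = a² × P(1−P) = 0.68² × 0.2298 = 0.10625

0.106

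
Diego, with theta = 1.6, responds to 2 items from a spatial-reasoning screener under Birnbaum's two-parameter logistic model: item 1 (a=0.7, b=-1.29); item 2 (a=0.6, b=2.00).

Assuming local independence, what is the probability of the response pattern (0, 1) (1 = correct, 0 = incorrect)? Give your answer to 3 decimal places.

0.051

P(theta) = 1 / (1 + exp(−a(theta − b)))
P_1 = 1/(1+e^{-2.0230}) = 0.8832
P_2 = 1/(1+e^{0.2400}) = 0.4403
L = (1−P_1) × P_2 = 0.1168 × 0.4403 = 0.05143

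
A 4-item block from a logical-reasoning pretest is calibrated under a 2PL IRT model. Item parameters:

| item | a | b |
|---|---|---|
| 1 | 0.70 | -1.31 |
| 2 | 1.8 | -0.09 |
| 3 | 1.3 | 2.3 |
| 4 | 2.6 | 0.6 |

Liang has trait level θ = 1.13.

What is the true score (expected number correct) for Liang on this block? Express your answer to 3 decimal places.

2.724

P(θ) = 1 / (1 + exp(−a(θ − b)))
P_1 = 1/(1+e^{-1.7080}) = 0.8466
P_2 = 1/(1+e^{-2.1960}) = 0.8999
P_3 = 1/(1+e^{1.5210}) = 0.1793
P_4 = 1/(1+e^{-1.3780}) = 0.7987
E[score] = 0.8466 + 0.8999 + 0.1793 + 0.7987 = 2.7245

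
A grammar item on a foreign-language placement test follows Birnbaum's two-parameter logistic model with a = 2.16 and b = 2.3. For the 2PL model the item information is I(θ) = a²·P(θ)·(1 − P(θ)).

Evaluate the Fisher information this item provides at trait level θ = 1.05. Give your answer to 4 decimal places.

P = 1/(1+e^{2.7000}) = 0.0630
P(1−P) = 0.0630 × 0.9370 = 0.0590
I = a² × P(1−P) = 2.16² × 0.0590 = 0.27531

0.2753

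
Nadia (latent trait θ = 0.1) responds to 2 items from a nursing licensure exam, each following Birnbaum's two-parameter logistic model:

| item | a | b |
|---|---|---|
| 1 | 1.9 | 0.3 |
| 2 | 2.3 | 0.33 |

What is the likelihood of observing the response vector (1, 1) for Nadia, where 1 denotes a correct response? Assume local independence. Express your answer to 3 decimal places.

P(θ) = 1 / (1 + exp(−a(θ − b)))
P_1 = 1/(1+e^{0.3800}) = 0.4061
P_2 = 1/(1+e^{0.5290}) = 0.3708
L = P_1 × P_2 = 0.4061 × 0.3708 = 0.15057

0.151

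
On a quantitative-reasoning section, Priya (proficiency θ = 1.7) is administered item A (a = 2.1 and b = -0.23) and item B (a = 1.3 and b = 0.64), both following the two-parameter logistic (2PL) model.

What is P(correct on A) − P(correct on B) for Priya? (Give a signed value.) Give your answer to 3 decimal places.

P(θ) = 1 / (1 + exp(−a(θ − b)))
P_A = 0.9829
P_B = 0.7987
P_A − P_B = 0.1843

0.184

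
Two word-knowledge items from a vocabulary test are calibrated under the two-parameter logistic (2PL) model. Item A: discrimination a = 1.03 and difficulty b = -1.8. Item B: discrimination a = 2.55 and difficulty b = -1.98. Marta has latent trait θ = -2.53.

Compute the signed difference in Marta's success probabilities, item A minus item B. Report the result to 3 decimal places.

P(θ) = 1 / (1 + exp(−a(θ − b)))
P_A = 0.3204
P_B = 0.1974
P_A − P_B = 0.1230

0.123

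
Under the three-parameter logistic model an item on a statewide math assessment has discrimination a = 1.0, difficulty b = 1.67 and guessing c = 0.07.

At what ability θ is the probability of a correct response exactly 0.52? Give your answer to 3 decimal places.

P(θ) = c + (1 − c) · 1 / (1 + exp(−a(θ − b)))
Remove guessing floor: (0.52 − 0.07)/(1 − 0.07) = 0.4839
logit = ln(0.4839/0.5161) = -0.0645
θ = b + logit/(a) = 1.67 + (-0.0645)/1.0000 = 1.6055

1.605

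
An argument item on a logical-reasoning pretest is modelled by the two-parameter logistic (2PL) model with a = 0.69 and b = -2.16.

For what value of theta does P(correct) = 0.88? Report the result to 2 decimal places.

0.73

P(theta) = 1 / (1 + exp(−a(theta − b)))
logit = ln(0.8800/0.1200) = 1.9924
theta = b + logit/(a) = -2.16 + 1.9924/0.6900 = 0.7276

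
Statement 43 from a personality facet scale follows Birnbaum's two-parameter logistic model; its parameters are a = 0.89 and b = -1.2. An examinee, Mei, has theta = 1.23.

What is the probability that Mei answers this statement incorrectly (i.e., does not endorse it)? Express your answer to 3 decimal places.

0.103

P(theta) = 1 / (1 + exp(−a(theta − b)))
Exponent: 0.89 × (1.23 − (-1.2)) = 2.1627
1/(1 + e^{-2.1627}) = 0.8968
P(incorrect) = 1 − 0.8968 = 0.1032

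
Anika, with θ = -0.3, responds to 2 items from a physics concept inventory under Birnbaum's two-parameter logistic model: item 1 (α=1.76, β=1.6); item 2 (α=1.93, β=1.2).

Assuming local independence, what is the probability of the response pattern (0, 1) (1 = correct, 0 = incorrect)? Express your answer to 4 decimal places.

P(θ) = 1 / (1 + exp(−α(θ − β)))
P_1 = 1/(1+e^{3.3440}) = 0.0341
P_2 = 1/(1+e^{2.8950}) = 0.0524
L = (1−P_1) × P_2 = 0.9659 × 0.0524 = 0.05061

0.0506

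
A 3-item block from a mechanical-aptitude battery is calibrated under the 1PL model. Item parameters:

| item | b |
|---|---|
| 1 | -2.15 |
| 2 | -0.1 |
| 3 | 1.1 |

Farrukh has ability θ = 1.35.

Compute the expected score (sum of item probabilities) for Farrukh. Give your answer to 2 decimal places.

2.34

P(θ) = 1 / (1 + exp(−(θ − b)))
P_1 = 1/(1+e^{-3.5000}) = 0.9707
P_2 = 1/(1+e^{-1.4500}) = 0.8100
P_3 = 1/(1+e^{-0.2500}) = 0.5622
E[score] = 0.9707 + 0.8100 + 0.5622 = 2.3429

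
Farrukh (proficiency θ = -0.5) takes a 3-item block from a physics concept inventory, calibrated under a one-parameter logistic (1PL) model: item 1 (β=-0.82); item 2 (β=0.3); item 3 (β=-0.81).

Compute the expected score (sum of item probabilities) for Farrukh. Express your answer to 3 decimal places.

1.466

P(θ) = 1 / (1 + exp(−(θ − β)))
P_1 = 1/(1+e^{-0.3200}) = 0.5793
P_2 = 1/(1+e^{0.8000}) = 0.3100
P_3 = 1/(1+e^{-0.3100}) = 0.5769
E[score] = 0.5793 + 0.3100 + 0.5769 = 1.4662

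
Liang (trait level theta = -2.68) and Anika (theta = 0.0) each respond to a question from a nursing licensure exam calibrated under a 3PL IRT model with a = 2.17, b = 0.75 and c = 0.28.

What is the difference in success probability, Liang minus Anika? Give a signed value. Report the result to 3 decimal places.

P(theta) = c + (1 − c) · 1 / (1 + exp(−a(theta − b)))
P(Liang) = 0.2804  [exponent -7.4431]
P(Anika) = 0.3982  [exponent -1.6275]
Difference = 0.2804 − 0.3982 = -0.1178

-0.118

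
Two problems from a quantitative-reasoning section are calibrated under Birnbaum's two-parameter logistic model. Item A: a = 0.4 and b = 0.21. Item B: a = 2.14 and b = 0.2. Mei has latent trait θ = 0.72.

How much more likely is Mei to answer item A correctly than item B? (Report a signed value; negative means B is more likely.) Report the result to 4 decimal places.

P(θ) = 1 / (1 + exp(−a(θ − b)))
P_A = 0.5508
P_B = 0.7527
P_A − P_B = -0.2018

-0.2018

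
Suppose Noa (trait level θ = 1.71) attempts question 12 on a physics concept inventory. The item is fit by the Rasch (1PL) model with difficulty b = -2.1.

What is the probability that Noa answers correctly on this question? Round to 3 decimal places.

P(θ) = 1 / (1 + exp(−(θ − b)))
Exponent: (1.71 − (-2.1)) = 3.8100
1/(1 + e^{-3.8100}) = 0.9783
P = 0.9783

0.978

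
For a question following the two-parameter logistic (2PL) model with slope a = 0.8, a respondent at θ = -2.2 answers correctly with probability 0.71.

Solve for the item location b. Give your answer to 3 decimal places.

P(θ) = 1 / (1 + exp(−a(θ − b)))
logit(0.71) = ln(0.71/0.29) = 0.8954
b = θ − logit/(a) = -2.2 − 0.8954/0.8000 = -3.3192

-3.319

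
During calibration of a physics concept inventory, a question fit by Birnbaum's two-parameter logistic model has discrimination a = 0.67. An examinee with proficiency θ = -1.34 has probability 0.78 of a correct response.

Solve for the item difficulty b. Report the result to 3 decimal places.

P(θ) = 1 / (1 + exp(−a(θ − b)))
logit(0.78) = ln(0.78/0.22) = 1.2657
b = θ − logit/(a) = -1.34 − 1.2657/0.6700 = -3.2291

-3.229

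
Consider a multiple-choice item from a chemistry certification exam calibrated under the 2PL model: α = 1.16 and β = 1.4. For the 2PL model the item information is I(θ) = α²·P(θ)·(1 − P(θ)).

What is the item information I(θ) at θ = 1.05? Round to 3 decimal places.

0.323

P = 1/(1+e^{0.4060}) = 0.3999
P(1−P) = 0.3999 × 0.6001 = 0.2400
I = α² × P(1−P) = 1.16² × 0.2400 = 0.32291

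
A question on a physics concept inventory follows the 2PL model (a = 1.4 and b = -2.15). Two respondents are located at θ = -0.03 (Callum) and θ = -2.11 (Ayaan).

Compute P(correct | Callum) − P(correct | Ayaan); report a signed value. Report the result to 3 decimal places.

P(θ) = 1 / (1 + exp(−a(θ − b)))
P(Callum) = 0.9511  [exponent 2.9680]
P(Ayaan) = 0.5140  [exponent 0.0560]
Difference = 0.9511 − 0.5140 = 0.4371

0.437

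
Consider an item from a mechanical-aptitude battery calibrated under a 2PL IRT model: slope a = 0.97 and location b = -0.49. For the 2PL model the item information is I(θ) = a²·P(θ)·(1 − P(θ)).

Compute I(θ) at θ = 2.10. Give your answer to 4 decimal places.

P = 1/(1+e^{-2.5123}) = 0.9250
P(1−P) = 0.9250 × 0.0750 = 0.0694
I = a² × P(1−P) = 0.97² × 0.0694 = 0.06528

0.0653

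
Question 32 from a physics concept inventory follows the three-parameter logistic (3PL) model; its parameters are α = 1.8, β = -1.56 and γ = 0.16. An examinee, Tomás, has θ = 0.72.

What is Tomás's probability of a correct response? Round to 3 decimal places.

P(θ) = γ + (1 − γ) · 1 / (1 + exp(−α(θ − β)))
Exponent: 1.8 × (0.72 − (-1.56)) = 4.1040
1/(1 + e^{-4.1040}) = 0.9838
P = 0.16 + 0.84 × 0.9838 = 0.9864

0.986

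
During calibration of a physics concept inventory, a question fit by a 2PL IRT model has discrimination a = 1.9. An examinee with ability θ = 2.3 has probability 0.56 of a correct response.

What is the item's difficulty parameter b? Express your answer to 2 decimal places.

2.17

P(θ) = 1 / (1 + exp(−a(θ − b)))
logit(0.56) = ln(0.56/0.44) = 0.2412
b = θ − logit/(a) = 2.3 − 0.2412/1.9000 = 2.1731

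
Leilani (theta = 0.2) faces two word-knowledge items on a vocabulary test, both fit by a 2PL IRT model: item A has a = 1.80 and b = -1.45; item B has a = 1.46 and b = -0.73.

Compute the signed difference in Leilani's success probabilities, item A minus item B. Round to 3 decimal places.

P(theta) = 1 / (1 + exp(−a(theta − b)))
P_A = 0.9512
P_B = 0.7954
P_A − P_B = 0.1558

0.156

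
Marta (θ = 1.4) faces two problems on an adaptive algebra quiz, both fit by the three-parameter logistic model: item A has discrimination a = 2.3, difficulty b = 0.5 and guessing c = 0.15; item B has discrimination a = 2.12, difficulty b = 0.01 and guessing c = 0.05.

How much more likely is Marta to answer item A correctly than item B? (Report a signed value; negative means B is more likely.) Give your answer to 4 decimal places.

-0.0478

P(θ) = c + (1 − c) · 1 / (1 + exp(−a(θ − b)))
P_A = 0.9048
P_B = 0.9526
P_A − P_B = -0.0478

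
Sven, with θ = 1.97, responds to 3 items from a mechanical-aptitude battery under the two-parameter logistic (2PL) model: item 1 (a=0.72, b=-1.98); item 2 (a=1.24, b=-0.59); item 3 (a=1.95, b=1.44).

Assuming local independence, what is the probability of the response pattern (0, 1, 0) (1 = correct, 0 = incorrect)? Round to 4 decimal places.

0.0139

P(θ) = 1 / (1 + exp(−a(θ − b)))
P_1 = 1/(1+e^{-2.8440}) = 0.9450
P_2 = 1/(1+e^{-3.1744}) = 0.9599
P_3 = 1/(1+e^{-1.0335}) = 0.7376
L = (1−P_1) × P_2 × (1−P_3) = 0.0550 × 0.9599 × 0.2624 = 0.01385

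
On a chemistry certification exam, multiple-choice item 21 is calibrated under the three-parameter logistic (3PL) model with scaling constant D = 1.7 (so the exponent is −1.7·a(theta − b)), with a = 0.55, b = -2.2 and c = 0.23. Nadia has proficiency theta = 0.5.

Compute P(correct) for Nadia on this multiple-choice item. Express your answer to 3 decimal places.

P(theta) = c + (1 − c) · 1 / (1 + exp(−D·a(theta − b)))
Exponent: 1.7 × 0.55 × (0.5 − (-2.2)) = 2.5245
1/(1 + e^{-2.5245}) = 0.9258
P = 0.23 + 0.77 × 0.9258 = 0.9429

0.943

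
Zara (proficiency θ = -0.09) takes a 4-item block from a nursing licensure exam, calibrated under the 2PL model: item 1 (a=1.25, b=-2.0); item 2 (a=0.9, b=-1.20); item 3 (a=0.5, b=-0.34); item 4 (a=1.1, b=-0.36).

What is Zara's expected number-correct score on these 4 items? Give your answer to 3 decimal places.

2.752

P(θ) = 1 / (1 + exp(−a(θ − b)))
P_1 = 1/(1+e^{-2.3875}) = 0.9159
P_2 = 1/(1+e^{-0.9990}) = 0.7309
P_3 = 1/(1+e^{-0.1250}) = 0.5312
P_4 = 1/(1+e^{-0.2970}) = 0.5737
E[score] = 0.9159 + 0.7309 + 0.5312 + 0.5737 = 2.7516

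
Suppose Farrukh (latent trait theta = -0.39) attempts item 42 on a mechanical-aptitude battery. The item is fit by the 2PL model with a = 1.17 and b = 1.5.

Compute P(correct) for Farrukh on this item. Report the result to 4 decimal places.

P(theta) = 1 / (1 + exp(−a(theta − b)))
Exponent: 1.17 × (-0.39 − 1.5) = -2.2113
1/(1 + e^{2.2113}) = 0.0987

0.0987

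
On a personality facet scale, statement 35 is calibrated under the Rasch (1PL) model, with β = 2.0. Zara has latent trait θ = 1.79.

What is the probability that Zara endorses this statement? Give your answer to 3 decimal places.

0.448

P(θ) = 1 / (1 + exp(−(θ − β)))
Exponent: (1.79 − 2.0) = -0.2100
1/(1 + e^{0.2100}) = 0.4477
P = 0.4477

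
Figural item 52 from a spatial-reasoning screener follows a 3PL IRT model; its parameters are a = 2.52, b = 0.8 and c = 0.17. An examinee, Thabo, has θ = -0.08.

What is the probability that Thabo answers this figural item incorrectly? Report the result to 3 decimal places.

P(θ) = c + (1 − c) · 1 / (1 + exp(−a(θ − b)))
Exponent: 2.52 × (-0.08 − 0.8) = -2.2176
1/(1 + e^{2.2176}) = 0.0982
P = 0.17 + 0.83 × 0.0982 = 0.2515
P(incorrect) = 1 − 0.2515 = 0.7485

0.749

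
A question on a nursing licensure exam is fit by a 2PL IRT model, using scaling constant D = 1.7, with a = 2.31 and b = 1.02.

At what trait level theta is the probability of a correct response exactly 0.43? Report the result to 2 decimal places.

P(theta) = 1 / (1 + exp(−D·a(theta − b)))
logit = ln(0.4300/0.5700) = -0.2819
theta = b + logit/(1.7·a) = 1.02 + (-0.2819)/3.9270 = 0.9482

0.95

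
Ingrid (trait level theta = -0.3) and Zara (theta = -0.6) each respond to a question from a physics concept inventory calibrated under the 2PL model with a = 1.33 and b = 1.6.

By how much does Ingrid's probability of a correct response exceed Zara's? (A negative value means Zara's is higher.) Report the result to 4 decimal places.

P(theta) = 1 / (1 + exp(−a(theta − b)))
P(Ingrid) = 0.0740  [exponent -2.5270]
P(Zara) = 0.0509  [exponent -2.9260]
Difference = 0.0740 − 0.0509 = 0.0231

0.0231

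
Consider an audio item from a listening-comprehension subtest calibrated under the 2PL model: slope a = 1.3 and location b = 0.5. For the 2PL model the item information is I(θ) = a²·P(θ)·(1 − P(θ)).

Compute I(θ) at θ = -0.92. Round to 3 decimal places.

P = 1/(1+e^{1.8460}) = 0.1363
P(1−P) = 0.1363 × 0.8637 = 0.1178
I = a² × P(1−P) = 1.3² × 0.1178 = 0.19900

0.199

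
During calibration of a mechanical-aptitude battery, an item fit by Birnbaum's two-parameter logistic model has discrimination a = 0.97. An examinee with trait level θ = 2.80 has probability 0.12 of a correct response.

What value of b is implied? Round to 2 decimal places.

P(θ) = 1 / (1 + exp(−a(θ − b)))
logit(0.12) = ln(0.12/0.88) = -1.9924
b = θ − logit/(a) = 2.80 − (-1.9924)/0.9700 = 4.8541

4.85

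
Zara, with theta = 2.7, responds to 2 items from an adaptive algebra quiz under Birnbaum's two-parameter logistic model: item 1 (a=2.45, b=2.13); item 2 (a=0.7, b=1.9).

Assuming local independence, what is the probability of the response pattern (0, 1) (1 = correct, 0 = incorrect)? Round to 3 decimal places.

P(theta) = 1 / (1 + exp(−a(theta − b)))
P_1 = 1/(1+e^{-1.3965}) = 0.8016
P_2 = 1/(1+e^{-0.5600}) = 0.6365
L = (1−P_1) × P_2 = 0.1984 × 0.6365 = 0.12625

0.126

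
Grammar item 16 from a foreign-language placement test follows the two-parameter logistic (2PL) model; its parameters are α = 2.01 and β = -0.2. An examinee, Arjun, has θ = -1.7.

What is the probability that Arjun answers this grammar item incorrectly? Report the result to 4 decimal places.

0.9532

P(θ) = 1 / (1 + exp(−α(θ − β)))
Exponent: 2.01 × (-1.7 − (-0.2)) = -3.0150
1/(1 + e^{3.0150}) = 0.0468
P(incorrect) = 1 − 0.0468 = 0.9532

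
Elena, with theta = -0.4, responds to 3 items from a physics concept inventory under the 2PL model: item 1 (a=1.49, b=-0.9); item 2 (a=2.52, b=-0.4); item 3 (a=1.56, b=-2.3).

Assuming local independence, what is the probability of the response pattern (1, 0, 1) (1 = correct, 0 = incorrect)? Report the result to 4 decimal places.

P(theta) = 1 / (1 + exp(−a(theta − b)))
P_1 = 1/(1+e^{-0.7450}) = 0.6781
P_2 = 1/(1+e^{0.0000}) = 0.5000
P_3 = 1/(1+e^{-2.9640}) = 0.9509
L = P_1 × (1−P_2) × P_3 = 0.6781 × 0.5000 × 0.9509 = 0.32240

0.3224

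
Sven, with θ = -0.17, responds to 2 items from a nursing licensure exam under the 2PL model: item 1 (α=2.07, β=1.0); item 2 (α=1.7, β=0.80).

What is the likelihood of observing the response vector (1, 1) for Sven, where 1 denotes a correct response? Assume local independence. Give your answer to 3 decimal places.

P(θ) = 1 / (1 + exp(−α(θ − β)))
P_1 = 1/(1+e^{2.4219}) = 0.0815
P_2 = 1/(1+e^{1.6490}) = 0.1612
L = P_1 × P_2 = 0.0815 × 0.1612 = 0.01314

0.013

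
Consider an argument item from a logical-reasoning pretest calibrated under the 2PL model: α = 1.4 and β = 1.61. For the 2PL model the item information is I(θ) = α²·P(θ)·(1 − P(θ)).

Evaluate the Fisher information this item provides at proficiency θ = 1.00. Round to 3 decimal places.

P = 1/(1+e^{0.8540}) = 0.2986
P(1−P) = 0.2986 × 0.7014 = 0.2094
I = α² × P(1−P) = 1.4² × 0.2094 = 0.41049

0.410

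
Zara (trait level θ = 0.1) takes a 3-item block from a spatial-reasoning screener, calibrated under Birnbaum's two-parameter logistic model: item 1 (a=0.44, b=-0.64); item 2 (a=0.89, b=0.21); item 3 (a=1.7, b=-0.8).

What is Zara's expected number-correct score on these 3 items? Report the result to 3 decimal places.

1.878

P(θ) = 1 / (1 + exp(−a(θ − b)))
P_1 = 1/(1+e^{-0.3256}) = 0.5807
P_2 = 1/(1+e^{0.0979}) = 0.4755
P_3 = 1/(1+e^{-1.5300}) = 0.8220
E[score] = 0.5807 + 0.4755 + 0.8220 = 1.8782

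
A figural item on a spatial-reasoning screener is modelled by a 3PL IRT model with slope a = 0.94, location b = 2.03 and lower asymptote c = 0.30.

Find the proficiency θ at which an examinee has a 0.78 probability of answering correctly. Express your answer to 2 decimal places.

2.86

P(θ) = c + (1 − c) · 1 / (1 + exp(−a(θ − b)))
Remove guessing floor: (0.78 − 0.30)/(1 − 0.30) = 0.6857
logit = ln(0.6857/0.3143) = 0.7802
θ = b + logit/(a) = 2.03 + 0.7802/0.9400 = 2.8600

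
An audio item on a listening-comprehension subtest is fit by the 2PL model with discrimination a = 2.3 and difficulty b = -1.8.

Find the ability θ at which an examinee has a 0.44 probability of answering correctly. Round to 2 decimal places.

P(θ) = 1 / (1 + exp(−a(θ − b)))
logit = ln(0.4400/0.5600) = -0.2412
θ = b + logit/(a) = -1.8 + (-0.2412)/2.3000 = -1.9049

-1.90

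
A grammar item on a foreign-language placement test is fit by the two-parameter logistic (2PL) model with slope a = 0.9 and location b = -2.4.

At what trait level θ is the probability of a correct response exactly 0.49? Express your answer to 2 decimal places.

P(θ) = 1 / (1 + exp(−a(θ − b)))
logit = ln(0.4900/0.5100) = -0.0400
θ = b + logit/(a) = -2.4 + (-0.0400)/0.9000 = -2.4445

-2.44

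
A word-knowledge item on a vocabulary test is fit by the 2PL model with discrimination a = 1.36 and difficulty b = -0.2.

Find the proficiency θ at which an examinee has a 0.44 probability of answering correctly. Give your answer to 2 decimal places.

-0.38

P(θ) = 1 / (1 + exp(−a(θ − b)))
logit = ln(0.4400/0.5600) = -0.2412
θ = b + logit/(a) = -0.2 + (-0.2412)/1.3600 = -0.3773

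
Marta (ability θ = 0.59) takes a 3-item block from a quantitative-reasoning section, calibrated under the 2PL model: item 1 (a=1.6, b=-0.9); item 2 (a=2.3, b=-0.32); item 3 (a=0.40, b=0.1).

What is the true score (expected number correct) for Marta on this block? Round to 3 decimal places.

2.355

P(θ) = 1 / (1 + exp(−a(θ − b)))
P_1 = 1/(1+e^{-2.3840}) = 0.9156
P_2 = 1/(1+e^{-2.0930}) = 0.8902
P_3 = 1/(1+e^{-0.1960}) = 0.5488
E[score] = 0.9156 + 0.8902 + 0.5488 = 2.3547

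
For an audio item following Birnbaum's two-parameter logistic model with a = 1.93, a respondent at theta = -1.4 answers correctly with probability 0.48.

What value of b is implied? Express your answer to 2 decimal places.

P(theta) = 1 / (1 + exp(−a(theta − b)))
logit(0.48) = ln(0.48/0.52) = -0.0800
b = theta − logit/(a) = -1.4 − (-0.0800)/1.9300 = -1.3585

-1.36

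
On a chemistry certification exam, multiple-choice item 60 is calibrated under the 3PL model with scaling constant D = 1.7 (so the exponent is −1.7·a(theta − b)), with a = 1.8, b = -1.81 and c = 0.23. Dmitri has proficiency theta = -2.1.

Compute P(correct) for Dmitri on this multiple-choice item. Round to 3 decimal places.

P(theta) = c + (1 − c) · 1 / (1 + exp(−D·a(theta − b)))
Exponent: 1.7 × 1.8 × (-2.1 − (-1.81)) = -0.8874
1/(1 + e^{0.8874}) = 0.2916
P = 0.23 + 0.77 × 0.2916 = 0.4546

0.455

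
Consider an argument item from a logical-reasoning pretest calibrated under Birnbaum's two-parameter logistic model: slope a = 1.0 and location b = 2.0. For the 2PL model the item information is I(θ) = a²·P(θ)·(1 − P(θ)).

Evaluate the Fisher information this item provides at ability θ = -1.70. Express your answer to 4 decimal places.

0.0235

P = 1/(1+e^{3.7000}) = 0.0241
P(1−P) = 0.0241 × 0.9759 = 0.0235
I = a² × P(1−P) = 1.0² × 0.0235 = 0.02354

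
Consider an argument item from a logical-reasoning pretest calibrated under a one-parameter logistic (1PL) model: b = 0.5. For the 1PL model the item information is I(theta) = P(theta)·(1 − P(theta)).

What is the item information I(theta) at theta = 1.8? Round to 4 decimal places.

P = 1/(1+e^{-1.3000}) = 0.7858
P(1−P) = 0.7858 × 0.2142 = 0.1683
I = P(1−P) = 0.16830

0.1683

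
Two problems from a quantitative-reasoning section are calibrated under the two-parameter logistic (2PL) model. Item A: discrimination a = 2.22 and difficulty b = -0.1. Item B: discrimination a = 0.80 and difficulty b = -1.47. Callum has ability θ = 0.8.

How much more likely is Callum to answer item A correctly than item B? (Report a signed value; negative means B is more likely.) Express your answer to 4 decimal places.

P(θ) = 1 / (1 + exp(−a(θ − b)))
P_A = 0.8806
P_B = 0.8601
P_A − P_B = 0.0205

0.0205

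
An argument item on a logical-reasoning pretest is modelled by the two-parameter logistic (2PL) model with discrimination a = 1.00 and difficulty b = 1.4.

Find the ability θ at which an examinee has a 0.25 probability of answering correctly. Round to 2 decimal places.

0.30

P(θ) = 1 / (1 + exp(−a(θ − b)))
logit = ln(0.2500/0.7500) = -1.0986
θ = b + logit/(a) = 1.4 + (-1.0986)/1.0000 = 0.3014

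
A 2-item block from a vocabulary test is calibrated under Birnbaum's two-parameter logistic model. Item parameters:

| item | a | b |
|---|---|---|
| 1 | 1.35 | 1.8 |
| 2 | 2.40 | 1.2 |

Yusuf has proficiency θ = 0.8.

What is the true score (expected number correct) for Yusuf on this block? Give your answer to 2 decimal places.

0.48

P(θ) = 1 / (1 + exp(−a(θ − b)))
P_1 = 1/(1+e^{1.3500}) = 0.2059
P_2 = 1/(1+e^{0.9600}) = 0.2769
E[score] = 0.2059 + 0.2769 = 0.4827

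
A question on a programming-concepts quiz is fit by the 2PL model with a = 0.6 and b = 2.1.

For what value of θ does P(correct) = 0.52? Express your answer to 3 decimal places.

2.233

P(θ) = 1 / (1 + exp(−a(θ − b)))
logit = ln(0.5200/0.4800) = 0.0800
θ = b + logit/(a) = 2.1 + 0.0800/0.6000 = 2.2334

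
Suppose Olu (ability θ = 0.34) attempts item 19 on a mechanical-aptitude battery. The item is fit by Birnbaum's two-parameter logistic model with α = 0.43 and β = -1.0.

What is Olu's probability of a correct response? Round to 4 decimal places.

P(θ) = 1 / (1 + exp(−α(θ − β)))
Exponent: 0.43 × (0.34 − (-1.0)) = 0.5762
1/(1 + e^{-0.5762}) = 0.6402

0.6402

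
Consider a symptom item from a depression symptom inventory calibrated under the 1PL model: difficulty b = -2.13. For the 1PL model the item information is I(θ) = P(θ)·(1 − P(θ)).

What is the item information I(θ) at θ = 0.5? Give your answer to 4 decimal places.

0.0627

P = 1/(1+e^{-2.6300}) = 0.9328
P(1−P) = 0.9328 × 0.0672 = 0.0627
I = P(1−P) = 0.06271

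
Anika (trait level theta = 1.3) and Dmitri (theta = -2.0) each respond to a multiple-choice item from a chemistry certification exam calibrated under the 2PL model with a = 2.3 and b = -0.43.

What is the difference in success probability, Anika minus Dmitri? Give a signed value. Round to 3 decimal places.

0.955

P(theta) = 1 / (1 + exp(−a(theta − b)))
P(Anika) = 0.9816  [exponent 3.9790]
P(Dmitri) = 0.0263  [exponent -3.6110]
Difference = 0.9816 − 0.0263 = 0.9553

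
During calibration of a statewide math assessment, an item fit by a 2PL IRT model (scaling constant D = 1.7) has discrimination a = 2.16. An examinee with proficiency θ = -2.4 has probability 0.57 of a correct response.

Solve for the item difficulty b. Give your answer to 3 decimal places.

P(θ) = 1 / (1 + exp(−D·a(θ − b)))
logit(0.57) = ln(0.57/0.43) = 0.2819
b = θ − logit/(1.7·a) = -2.4 − 0.2819/3.6720 = -2.4768

-2.477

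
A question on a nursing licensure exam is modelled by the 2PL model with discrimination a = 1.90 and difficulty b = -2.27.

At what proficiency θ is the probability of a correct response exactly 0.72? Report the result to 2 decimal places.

P(θ) = 1 / (1 + exp(−a(θ − b)))
logit = ln(0.7200/0.2800) = 0.9445
θ = b + logit/(a) = -2.27 + 0.9445/1.9000 = -1.7729

-1.77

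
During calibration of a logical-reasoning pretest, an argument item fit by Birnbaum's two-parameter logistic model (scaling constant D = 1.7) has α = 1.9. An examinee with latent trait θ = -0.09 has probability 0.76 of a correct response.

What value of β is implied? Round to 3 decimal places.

P(θ) = 1 / (1 + exp(−D·α(θ − β)))
logit(0.76) = ln(0.76/0.24) = 1.1527
β = θ − logit/(1.7·α) = -0.09 − 1.1527/3.2300 = -0.4469

-0.447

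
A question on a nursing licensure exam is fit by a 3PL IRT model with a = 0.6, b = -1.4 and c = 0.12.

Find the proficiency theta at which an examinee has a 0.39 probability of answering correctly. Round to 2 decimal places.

-2.76

P(theta) = c + (1 − c) · 1 / (1 + exp(−a(theta − b)))
Remove guessing floor: (0.39 − 0.12)/(1 − 0.12) = 0.3068
logit = ln(0.3068/0.6932) = -0.8150
theta = b + logit/(a) = -1.4 + (-0.8150)/0.6000 = -2.7584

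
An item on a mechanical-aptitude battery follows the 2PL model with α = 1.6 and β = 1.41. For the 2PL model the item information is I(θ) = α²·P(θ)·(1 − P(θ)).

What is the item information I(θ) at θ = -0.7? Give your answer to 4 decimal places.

P = 1/(1+e^{3.3760}) = 0.0331
P(1−P) = 0.0331 × 0.9669 = 0.0320
I = α² × P(1−P) = 1.6² × 0.0320 = 0.08182

0.0818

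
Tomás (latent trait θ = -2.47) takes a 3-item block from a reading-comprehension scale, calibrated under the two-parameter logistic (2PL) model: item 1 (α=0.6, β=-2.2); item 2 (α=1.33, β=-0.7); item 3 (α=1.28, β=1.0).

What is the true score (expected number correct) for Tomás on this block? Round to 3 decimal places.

0.558

P(θ) = 1 / (1 + exp(−α(θ − β)))
P_1 = 1/(1+e^{0.1620}) = 0.4596
P_2 = 1/(1+e^{2.3541}) = 0.0867
P_3 = 1/(1+e^{4.4416}) = 0.0116
E[score] = 0.4596 + 0.0867 + 0.0116 = 0.5580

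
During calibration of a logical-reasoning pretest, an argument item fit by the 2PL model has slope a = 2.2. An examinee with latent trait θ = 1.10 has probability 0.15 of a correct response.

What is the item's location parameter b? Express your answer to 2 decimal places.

P(θ) = 1 / (1 + exp(−a(θ − b)))
logit(0.15) = ln(0.15/0.85) = -1.7346
b = θ − logit/(a) = 1.10 − (-1.7346)/2.2000 = 1.8885

1.89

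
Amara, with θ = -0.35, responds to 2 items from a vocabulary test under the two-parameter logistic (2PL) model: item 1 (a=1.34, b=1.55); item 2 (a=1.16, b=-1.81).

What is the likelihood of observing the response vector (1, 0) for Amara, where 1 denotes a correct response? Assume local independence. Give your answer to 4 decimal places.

0.0113

P(θ) = 1 / (1 + exp(−a(θ − b)))
P_1 = 1/(1+e^{2.5460}) = 0.0727
P_2 = 1/(1+e^{-1.6936}) = 0.8447
L = P_1 × (1−P_2) = 0.0727 × 0.1553 = 0.01129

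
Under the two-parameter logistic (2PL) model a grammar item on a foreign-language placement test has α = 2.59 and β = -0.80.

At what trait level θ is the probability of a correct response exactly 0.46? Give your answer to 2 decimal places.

P(θ) = 1 / (1 + exp(−α(θ − β)))
logit = ln(0.4600/0.5400) = -0.1603
θ = β + logit/(α) = -0.80 + (-0.1603)/2.5900 = -0.8619

-0.86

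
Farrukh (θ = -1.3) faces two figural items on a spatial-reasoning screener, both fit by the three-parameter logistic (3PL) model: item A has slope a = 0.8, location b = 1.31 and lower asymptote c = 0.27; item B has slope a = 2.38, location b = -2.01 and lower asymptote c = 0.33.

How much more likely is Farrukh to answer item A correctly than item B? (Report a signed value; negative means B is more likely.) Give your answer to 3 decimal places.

P(θ) = c + (1 − c) · 1 / (1 + exp(−a(θ − b)))
P_A = 0.3505
P_B = 0.8956
P_A − P_B = -0.5451

-0.545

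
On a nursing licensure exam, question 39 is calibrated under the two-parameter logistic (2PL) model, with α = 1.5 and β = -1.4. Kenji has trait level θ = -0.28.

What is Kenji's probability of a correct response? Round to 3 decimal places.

P(θ) = 1 / (1 + exp(−α(θ − β)))
Exponent: 1.5 × (-0.28 − (-1.4)) = 1.6800
1/(1 + e^{-1.6800}) = 0.8429

0.843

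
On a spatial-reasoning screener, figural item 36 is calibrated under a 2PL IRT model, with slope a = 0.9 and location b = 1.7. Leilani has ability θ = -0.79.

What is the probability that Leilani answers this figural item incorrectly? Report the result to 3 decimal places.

0.904

P(θ) = 1 / (1 + exp(−a(θ − b)))
Exponent: 0.9 × (-0.79 − 1.7) = -2.2410
1/(1 + e^{2.2410}) = 0.0961
P(incorrect) = 1 − 0.0961 = 0.9039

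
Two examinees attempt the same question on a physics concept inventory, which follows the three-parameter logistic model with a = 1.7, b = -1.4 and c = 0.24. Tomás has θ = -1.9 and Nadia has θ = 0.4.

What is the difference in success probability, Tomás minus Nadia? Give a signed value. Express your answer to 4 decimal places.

P(θ) = c + (1 − c) · 1 / (1 + exp(−a(θ − b)))
P(Tomás) = 0.4676  [exponent -0.8500]
P(Nadia) = 0.9660  [exponent 3.0600]
Difference = 0.4676 − 0.9660 = -0.4984

-0.4984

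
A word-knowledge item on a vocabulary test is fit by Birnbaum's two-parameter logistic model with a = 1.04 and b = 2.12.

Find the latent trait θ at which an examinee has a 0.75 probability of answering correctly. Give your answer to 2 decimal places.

P(θ) = 1 / (1 + exp(−a(θ − b)))
logit = ln(0.7500/0.2500) = 1.0986
θ = b + logit/(a) = 2.12 + 1.0986/1.0400 = 3.1764

3.18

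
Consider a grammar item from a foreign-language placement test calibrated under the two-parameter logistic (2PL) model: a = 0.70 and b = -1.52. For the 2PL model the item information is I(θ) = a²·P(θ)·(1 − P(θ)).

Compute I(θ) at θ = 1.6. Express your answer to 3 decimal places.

0.045

P = 1/(1+e^{-2.1840}) = 0.8988
P(1−P) = 0.8988 × 0.1012 = 0.0910
I = a² × P(1−P) = 0.70² × 0.0910 = 0.04457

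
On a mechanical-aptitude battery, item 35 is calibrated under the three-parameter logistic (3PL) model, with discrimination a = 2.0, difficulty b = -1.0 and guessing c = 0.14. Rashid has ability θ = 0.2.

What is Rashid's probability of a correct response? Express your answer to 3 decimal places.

0.928

P(θ) = c + (1 − c) · 1 / (1 + exp(−a(θ − b)))
Exponent: 2.0 × (0.2 − (-1.0)) = 2.4000
1/(1 + e^{-2.4000}) = 0.9168
P = 0.14 + 0.86 × 0.9168 = 0.9285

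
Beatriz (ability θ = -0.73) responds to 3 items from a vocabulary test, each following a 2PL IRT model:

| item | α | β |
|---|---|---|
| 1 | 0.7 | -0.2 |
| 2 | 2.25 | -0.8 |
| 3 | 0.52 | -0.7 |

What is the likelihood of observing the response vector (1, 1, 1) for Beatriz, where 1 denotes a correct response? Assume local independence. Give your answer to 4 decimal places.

P(θ) = 1 / (1 + exp(−α(θ − β)))
P_1 = 1/(1+e^{0.3710}) = 0.4083
P_2 = 1/(1+e^{-0.1575}) = 0.5393
P_3 = 1/(1+e^{0.0156}) = 0.4961
L = P_1 × P_2 × P_3 = 0.4083 × 0.5393 × 0.4961 = 0.10924

0.1092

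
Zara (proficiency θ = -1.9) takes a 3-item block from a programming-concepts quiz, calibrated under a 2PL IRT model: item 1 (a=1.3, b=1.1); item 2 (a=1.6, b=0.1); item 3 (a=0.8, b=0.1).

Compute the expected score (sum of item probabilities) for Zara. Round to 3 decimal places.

0.227

P(θ) = 1 / (1 + exp(−a(θ − b)))
P_1 = 1/(1+e^{3.9000}) = 0.0198
P_2 = 1/(1+e^{3.2000}) = 0.0392
P_3 = 1/(1+e^{1.6000}) = 0.1680
E[score] = 0.0198 + 0.0392 + 0.1680 = 0.2270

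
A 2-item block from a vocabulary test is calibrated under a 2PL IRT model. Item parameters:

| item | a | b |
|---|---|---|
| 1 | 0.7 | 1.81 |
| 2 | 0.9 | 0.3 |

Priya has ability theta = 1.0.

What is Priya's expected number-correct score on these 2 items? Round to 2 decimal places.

1.01

P(theta) = 1 / (1 + exp(−a(theta − b)))
P_1 = 1/(1+e^{0.5670}) = 0.3619
P_2 = 1/(1+e^{-0.6300}) = 0.6525
E[score] = 0.3619 + 0.6525 = 1.0144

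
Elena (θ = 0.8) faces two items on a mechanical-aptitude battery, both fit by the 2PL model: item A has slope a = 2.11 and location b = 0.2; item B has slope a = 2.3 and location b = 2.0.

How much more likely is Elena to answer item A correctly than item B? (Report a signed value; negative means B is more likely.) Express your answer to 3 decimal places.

P(θ) = 1 / (1 + exp(−a(θ − b)))
P_A = 0.7801
P_B = 0.0595
P_A − P_B = 0.7205

0.721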